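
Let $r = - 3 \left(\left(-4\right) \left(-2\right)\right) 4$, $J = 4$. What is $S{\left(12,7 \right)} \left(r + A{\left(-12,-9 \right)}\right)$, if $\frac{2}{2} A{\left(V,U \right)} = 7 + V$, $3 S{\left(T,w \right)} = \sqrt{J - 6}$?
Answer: $- \frac{101 i \sqrt{2}}{3} \approx - 47.612 i$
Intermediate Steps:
$S{\left(T,w \right)} = \frac{i \sqrt{2}}{3}$ ($S{\left(T,w \right)} = \frac{\sqrt{4 - 6}}{3} = \frac{\sqrt{-2}}{3} = \frac{i \sqrt{2}}{3}$)
$r = -96$ ($r = \left(-3\right) 8 \cdot 4 = \left(-24\right) 4 = -96$)
$A{\left(V,U \right)} = 7 + V$
$S{\left(12,7 \right)} \left(r + A{\left(-12,-9 \right)}\right) = \frac{i \sqrt{2}}{3} \left(-96 + \left(7 - 12\right)\right) = \frac{i \sqrt{2}}{3} \left(-96 - 5\right) = \frac{i \sqrt{2}}{3} \left(-101\right) = - \frac{101 i \sqrt{2}}{3}$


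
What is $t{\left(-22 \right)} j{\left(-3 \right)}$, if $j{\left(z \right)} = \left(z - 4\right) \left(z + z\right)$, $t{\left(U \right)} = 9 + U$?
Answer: $-546$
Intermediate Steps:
$j{\left(z \right)} = 2 z \left(-4 + z\right)$ ($j{\left(z \right)} = \left(-4 + z\right) 2 z = 2 z \left(-4 + z\right)$)
$t{\left(-22 \right)} j{\left(-3 \right)} = \left(9 - 22\right) 2 \left(-3\right) \left(-4 - 3\right) = - 13 \cdot 2 \left(-3\right) \left(-7\right) = \left(-13\right) 42 = -546$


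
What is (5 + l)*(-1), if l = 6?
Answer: -11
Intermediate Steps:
(5 + l)*(-1) = (5 + 6)*(-1) = 11*(-1) = -11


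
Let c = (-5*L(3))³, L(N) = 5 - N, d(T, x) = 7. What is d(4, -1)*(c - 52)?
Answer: -7364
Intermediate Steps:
c = -1000 (c = (-5*(5 - 1*3))³ = (-5*(5 - 3))³ = (-5*2)³ = (-10)³ = -1000)
d(4, -1)*(c - 52) = 7*(-1000 - 52) = 7*(-1052) = -7364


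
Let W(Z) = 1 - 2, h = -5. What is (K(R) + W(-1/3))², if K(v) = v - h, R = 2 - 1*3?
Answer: 9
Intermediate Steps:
R = -1 (R = 2 - 3 = -1)
W(Z) = -1
K(v) = 5 + v (K(v) = v - 1*(-5) = v + 5 = 5 + v)
(K(R) + W(-1/3))² = ((5 - 1) - 1)² = (4 - 1)² = 3² = 9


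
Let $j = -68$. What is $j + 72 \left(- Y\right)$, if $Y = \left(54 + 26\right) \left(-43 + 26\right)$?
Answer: $97852$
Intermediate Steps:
$Y = -1360$ ($Y = 80 \left(-17\right) = -1360$)
$j + 72 \left(- Y\right) = -68 + 72 \left(\left(-1\right) \left(-1360\right)\right) = -68 + 72 \cdot 1360 = -68 + 97920 = 97852$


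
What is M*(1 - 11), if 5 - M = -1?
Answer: -60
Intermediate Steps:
M = 6 (M = 5 - 1*(-1) = 5 + 1 = 6)
M*(1 - 11) = 6*(1 - 11) = 6*(-10) = -60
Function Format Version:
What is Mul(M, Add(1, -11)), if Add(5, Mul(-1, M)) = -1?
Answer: -60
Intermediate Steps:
M = 6 (M = Add(5, Mul(-1, -1)) = Add(5, 1) = 6)
Mul(M, Add(1, -11)) = Mul(6, Add(1, -11)) = Mul(6, -10) = -60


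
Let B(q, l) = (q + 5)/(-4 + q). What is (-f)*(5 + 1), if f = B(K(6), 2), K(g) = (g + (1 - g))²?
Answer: 12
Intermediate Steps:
K(g) = 1 (K(g) = 1² = 1)
B(q, l) = (5 + q)/(-4 + q)
f = -2 (f = (5 + 1)/(-4 + 1) = 6/(-3) = -⅓*6 = -2)
(-f)*(5 + 1) = (-1*(-2))*(5 + 1) = 2*6 = 12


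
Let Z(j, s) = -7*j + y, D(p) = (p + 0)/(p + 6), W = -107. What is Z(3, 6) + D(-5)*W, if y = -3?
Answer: 511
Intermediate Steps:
D(p) = p/(6 + p)
Z(j, s) = -3 - 7*j (Z(j, s) = -7*j - 3 = -3 - 7*j)
Z(3, 6) + D(-5)*W = (-3 - 7*3) - 5/(6 - 5)*(-107) = (-3 - 21) - 5/1*(-107) = -24 - 5*1*(-107) = -24 - 5*(-107) = -24 + 535 = 511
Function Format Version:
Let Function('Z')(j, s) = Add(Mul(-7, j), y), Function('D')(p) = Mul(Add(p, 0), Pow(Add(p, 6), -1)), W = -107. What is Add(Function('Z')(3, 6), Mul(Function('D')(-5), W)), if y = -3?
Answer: 511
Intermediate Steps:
Function('D')(p) = Mul(p, Pow(Add(6, p), -1))
Function('Z')(j, s) = Add(-3, Mul(-7, j)) (Function('Z')(j, s) = Add(Mul(-7, j), -3) = Add(-3, Mul(-7, j)))
Add(Function('Z')(3, 6), Mul(Function('D')(-5), W)) = Add(Add(-3, Mul(-7, 3)), Mul(Mul(-5, Pow(Add(6, -5), -1)), -107)) = Add(Add(-3, -21), Mul(Mul(-5, Pow(1, -1)), -107)) = Add(-24, Mul(Mul(-5, 1), -107)) = Add(-24, Mul(-5, -107)) = Add(-24, 535) = 511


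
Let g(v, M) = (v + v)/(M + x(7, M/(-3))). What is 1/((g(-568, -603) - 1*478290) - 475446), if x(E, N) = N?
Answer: -201/191700368 ≈ -1.0485e-6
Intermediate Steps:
g(v, M) = 3*v/M (g(v, M) = (v + v)/(M + M/(-3)) = (2*v)/(M + M*(-⅓)) = (2*v)/(M - M/3) = (2*v)/((2*M/3)) = (2*v)*(3/(2*M)) = 3*v/M)
1/((g(-568, -603) - 1*478290) - 475446) = 1/((3*(-568)/(-603) - 1*478290) - 475446) = 1/((3*(-568)*(-1/603) - 478290) - 475446) = 1/((568/201 - 478290) - 475446) = 1/(-96135722/201 - 475446) = 1/(-191700368/201) = -201/191700368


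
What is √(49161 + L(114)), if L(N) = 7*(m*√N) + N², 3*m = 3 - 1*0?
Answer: √(62157 + 7*√114) ≈ 249.46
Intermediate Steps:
m = 1 (m = (3 - 1*0)/3 = (3 + 0)/3 = (⅓)*3 = 1)
L(N) = N² + 7*√N (L(N) = 7*(1*√N) + N² = 7*√N + N² = N² + 7*√N)
√(49161 + L(114)) = √(49161 + (114² + 7*√114)) = √(49161 + (12996 + 7*√114)) = √(62157 + 7*√114)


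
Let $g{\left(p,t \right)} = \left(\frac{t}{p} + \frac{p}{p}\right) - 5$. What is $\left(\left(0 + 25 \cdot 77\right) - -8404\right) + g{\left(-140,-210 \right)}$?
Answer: $\frac{20653}{2} \approx 10327.0$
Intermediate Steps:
$g{\left(p,t \right)} = -4 + \frac{t}{p}$ ($g{\left(p,t \right)} = \left(\frac{t}{p} + 1\right) - 5 = \left(1 + \frac{t}{p}\right) - 5 = -4 + \frac{t}{p}$)
$\left(\left(0 + 25 \cdot 77\right) - -8404\right) + g{\left(-140,-210 \right)} = \left(\left(0 + 25 \cdot 77\right) - -8404\right) - \left(4 + \frac{210}{-140}\right) = \left(\left(0 + 1925\right) + 8404\right) - \frac{5}{2} = \left(1925 + 8404\right) + \left(-4 + \frac{3}{2}\right) = 10329 - \frac{5}{2} = \frac{20653}{2}$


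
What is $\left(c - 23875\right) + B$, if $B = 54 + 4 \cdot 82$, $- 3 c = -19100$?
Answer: $- \frac{51379}{3} \approx -17126.0$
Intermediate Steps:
$c = \frac{19100}{3}$ ($c = \left(- \frac{1}{3}\right) \left(-19100\right) = \frac{19100}{3} \approx 6366.7$)
$B = 382$ ($B = 54 + 328 = 382$)
$\left(c - 23875\right) + B = \left(\frac{19100}{3} - 23875\right) + 382 = - \frac{52525}{3} + 382 = - \frac{51379}{3}$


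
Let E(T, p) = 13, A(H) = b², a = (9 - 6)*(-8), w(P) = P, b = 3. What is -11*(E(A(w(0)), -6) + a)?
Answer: 121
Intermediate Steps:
a = -24 (a = 3*(-8) = -24)
A(H) = 9 (A(H) = 3² = 9)
-11*(E(A(w(0)), -6) + a) = -11*(13 - 24) = -11*(-11) = 121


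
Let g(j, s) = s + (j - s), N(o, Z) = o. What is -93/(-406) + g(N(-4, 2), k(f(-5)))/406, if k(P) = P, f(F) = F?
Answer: 89/406 ≈ 0.21921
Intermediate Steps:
g(j, s) = j
-93/(-406) + g(N(-4, 2), k(f(-5)))/406 = -93/(-406) - 4/406 = -93*(-1/406) - 4*1/406 = 93/406 - 2/203 = 89/406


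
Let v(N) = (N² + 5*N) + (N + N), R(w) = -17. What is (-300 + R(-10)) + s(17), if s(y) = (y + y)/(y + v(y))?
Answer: -7923/25 ≈ -316.92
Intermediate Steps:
v(N) = N² + 7*N (v(N) = (N² + 5*N) + 2*N = N² + 7*N)
s(y) = 2*y/(y + y*(7 + y)) (s(y) = (y + y)/(y + y*(7 + y)) = (2*y)/(y + y*(7 + y)) = 2*y/(y + y*(7 + y)))
(-300 + R(-10)) + s(17) = (-300 - 17) + 2/(8 + 17) = -317 + 2/25 = -7923/25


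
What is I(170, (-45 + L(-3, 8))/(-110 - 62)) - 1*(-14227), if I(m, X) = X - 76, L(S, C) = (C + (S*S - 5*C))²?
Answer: 608372/43 ≈ 14148.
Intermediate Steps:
L(S, C) = (S² - 4*C)² (L(S, C) = (C + (S² - 5*C))² = (S² - 4*C)²)
I(m, X) = -76 + X
I(170, (-45 + L(-3, 8))/(-110 - 62)) - 1*(-14227) = (-76 + (-45 + (-1*(-3)² + 4*8)²)/(-110 - 62)) - 1*(-14227) = (-76 + (-45 + (-1*9 + 32)²)/(-172)) + 14227 = (-76 + (-45 + (-9 + 32)²)*(-1/172)) + 14227 = (-76 + (-45 + 23²)*(-1/172)) + 14227 = (-76 + (-45 + 529)*(-1/172)) + 14227 = (-76 + 484*(-1/172)) + 14227 = (-76 - 121/43) + 14227 = -3389/43 + 14227 = 608372/43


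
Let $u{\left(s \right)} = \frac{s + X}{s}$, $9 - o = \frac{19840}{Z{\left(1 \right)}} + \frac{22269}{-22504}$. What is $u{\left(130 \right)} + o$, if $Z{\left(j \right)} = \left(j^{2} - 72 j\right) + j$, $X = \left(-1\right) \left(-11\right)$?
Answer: $\frac{3015507839}{10239320} \approx 294.5$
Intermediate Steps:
$X = 11$
$Z{\left(j \right)} = j^{2} - 71 j$
$o = \frac{46221571}{157528}$ ($o = 9 - \left(\frac{19840}{1 \left(-71 + 1\right)} + \frac{22269}{-22504}\right) = 9 - \left(\frac{19840}{1 \left(-70\right)} + 22269 \left(- \frac{1}{22504}\right)\right) = 9 - \left(\frac{19840}{-70} - \frac{22269}{22504}\right) = 9 - \left(19840 \left(- \frac{1}{70}\right) - \frac{22269}{22504}\right) = 9 - \left(- \frac{1984}{7} - \frac{22269}{22504}\right) = 9 - - \frac{44803819}{157528} = 9 + \frac{44803819}{157528} = \frac{46221571}{157528} \approx 293.42$)
$u{\left(s \right)} = \frac{11 + s}{s}$ ($u{\left(s \right)} = \frac{s + 11}{s} = \frac{11 + s}{s}$)
$u{\left(130 \right)} + o = \frac{11 + 130}{130} + \frac{46221571}{157528} = \frac{1}{130} \cdot 141 + \frac{46221571}{157528} = \frac{141}{130} + \frac{46221571}{157528} = \frac{3015507839}{10239320}$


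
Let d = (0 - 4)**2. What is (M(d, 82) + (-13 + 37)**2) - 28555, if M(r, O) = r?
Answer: -27963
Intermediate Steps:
d = 16 (d = (-4)**2 = 16)
(M(d, 82) + (-13 + 37)**2) - 28555 = (16 + (-13 + 37)**2) - 28555 = (16 + 24**2) - 28555 = (16 + 576) - 28555 = 592 - 28555 = -27963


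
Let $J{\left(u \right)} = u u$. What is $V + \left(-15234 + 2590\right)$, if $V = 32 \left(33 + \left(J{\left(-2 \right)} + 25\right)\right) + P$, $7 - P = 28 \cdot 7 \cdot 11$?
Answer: $-12809$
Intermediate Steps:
$P = -2149$ ($P = 7 - 28 \cdot 7 \cdot 11 = 7 - 196 \cdot 11 = 7 - 2156 = -2149$)
$J{\left(u \right)} = u^{2}$
$V = -165$ ($V = 32 \left(33 + \left(\left(-2\right)^{2} + 25\right)\right) - 2149 = 32 \left(33 + \left(4 + 25\right)\right) - 2149 = 32 \left(33 + 29\right) - 2149 = 32 \cdot 62 - 2149 = 1984 - 2149 = -165$)
$V + \left(-15234 + 2590\right) = -165 + \left(-15234 + 2590\right) = -165 - 12644 = -12809$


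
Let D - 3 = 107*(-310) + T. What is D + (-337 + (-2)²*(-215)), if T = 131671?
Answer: 97307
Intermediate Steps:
D = 98504 (D = 3 + (107*(-310) + 131671) = 3 + (-33170 + 131671) = 3 + 98501 = 98504)
D + (-337 + (-2)²*(-215)) = 98504 + (-337 + (-2)²*(-215)) = 98504 + (-337 + 4*(-215)) = 98504 + (-337 - 860) = 98504 - 1197 = 97307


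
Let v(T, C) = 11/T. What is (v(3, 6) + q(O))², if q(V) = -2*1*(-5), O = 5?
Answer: 1681/9 ≈ 186.78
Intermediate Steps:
q(V) = 10 (q(V) = -2*(-5) = 10)
(v(3, 6) + q(O))² = (11/3 + 10)² = (41/3)² = 1681/9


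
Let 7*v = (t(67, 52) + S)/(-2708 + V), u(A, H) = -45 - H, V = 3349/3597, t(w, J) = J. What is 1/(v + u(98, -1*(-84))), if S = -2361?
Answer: -68161289/8784500808 ≈ -0.0077593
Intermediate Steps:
V = 3349/3597 (V = 3349*(1/3597) = 3349/3597 ≈ 0.93105)
v = 8305473/68161289 (v = ((52 - 2361)/(-2708 + 3349/3597))/7 = (-2309/(-9737327/3597))/7 = (-2309*(-3597/9737327))/7 = (1/7)*(8305473/9737327) = 8305473/68161289 ≈ 0.12185)
1/(v + u(98, -1*(-84))) = 1/(8305473/68161289 + (-45 - (-1)*(-84))) = 1/(8305473/68161289 + (-45 - 1*84)) = 1/(8305473/68161289 + (-45 - 84)) = 1/(8305473/68161289 - 129) = 1/(-8784500808/68161289) = -68161289/8784500808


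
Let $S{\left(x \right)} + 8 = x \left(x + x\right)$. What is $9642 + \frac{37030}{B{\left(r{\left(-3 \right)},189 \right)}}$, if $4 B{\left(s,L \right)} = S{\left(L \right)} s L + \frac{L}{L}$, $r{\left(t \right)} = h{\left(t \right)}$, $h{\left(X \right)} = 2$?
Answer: $\frac{260353943146}{27002053} \approx 9642.0$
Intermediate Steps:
$S{\left(x \right)} = -8 + 2 x^{2}$ ($S{\left(x \right)} = -8 + x \left(x + x\right) = -8 + x 2 x = -8 + 2 x^{2}$)
$r{\left(t \right)} = 2$
$B{\left(s,L \right)} = \frac{1}{4} + \frac{L s \left(-8 + 2 L^{2}\right)}{4}$ ($B{\left(s,L \right)} = \frac{\left(-8 + 2 L^{2}\right) s L + \frac{L}{L}}{4} = \frac{s \left(-8 + 2 L^{2}\right) L + 1}{4} = \frac{L s \left(-8 + 2 L^{2}\right) + 1}{4} = \frac{1 + L s \left(-8 + 2 L^{2}\right)}{4} = \frac{1}{4} + \frac{L s \left(-8 + 2 L^{2}\right)}{4}$)
$9642 + \frac{37030}{B{\left(r{\left(-3 \right)},189 \right)}} = 9642 + \frac{37030}{\frac{1}{4} + \frac{1}{2} \cdot 189 \cdot 2 \left(-4 + 189^{2}\right)} = 9642 + \frac{37030}{\frac{1}{4} + \frac{1}{2} \cdot 189 \cdot 2 \left(-4 + 35721\right)} = 9642 + \frac{37030}{\frac{1}{4} + \frac{1}{2} \cdot 189 \cdot 2 \cdot 35717} = 9642 + \frac{37030}{\frac{1}{4} + 6750513} = 9642 + \frac{37030}{\frac{27002053}{4}} = 9642 + 37030 \cdot \frac{4}{27002053} = 9642 + \frac{148120}{27002053} = \frac{260353943146}{27002053}$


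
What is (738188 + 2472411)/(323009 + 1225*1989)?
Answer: 3210599/2759534 ≈ 1.1635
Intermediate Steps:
(738188 + 2472411)/(323009 + 1225*1989) = 3210599/(323009 + 2436525) = 3210599/2759534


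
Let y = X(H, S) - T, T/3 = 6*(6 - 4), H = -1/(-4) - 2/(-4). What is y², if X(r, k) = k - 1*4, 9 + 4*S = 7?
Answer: 6561/4 ≈ 1640.3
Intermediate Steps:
S = -½ (S = -9/4 + (¼)*7 = -9/4 + 7/4 = -½ ≈ -0.50000)
H = ¾ (H = -1*(-¼) - 2*(-¼) = ¼ + ½ = ¾ ≈ 0.75000)
X(r, k) = -4 + k (X(r, k) = k - 4 = -4 + k)
T = 36 (T = 3*(6*(6 - 4)) = 3*(6*2) = 3*12 = 36)
y = -81/2 (y = (-4 - ½) - 1*36 = -9/2 - 36 = -81/2 ≈ -40.500)
y² = (-81/2)² = 6561/4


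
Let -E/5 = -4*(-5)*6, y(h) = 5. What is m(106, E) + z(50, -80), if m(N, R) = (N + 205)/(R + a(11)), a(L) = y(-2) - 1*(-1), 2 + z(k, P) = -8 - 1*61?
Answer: -42485/594 ≈ -71.524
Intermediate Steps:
z(k, P) = -71 (z(k, P) = -2 + (-8 - 1*61) = -2 + (-8 - 61) = -2 - 69 = -71)
a(L) = 6 (a(L) = 5 - 1*(-1) = 5 + 1 = 6)
E = -600 (E = -5*(-4*(-5))*6 = -100*6 = -5*120 = -600)
m(N, R) = (205 + N)/(6 + R) (m(N, R) = (N + 205)/(R + 6) = (205 + N)/(6 + R))
m(106, E) + z(50, -80) = (205 + 106)/(6 - 600) - 71 = 311/(-594) - 71 = -1/594*311 - 71 = -311/594 - 71 = -42485/594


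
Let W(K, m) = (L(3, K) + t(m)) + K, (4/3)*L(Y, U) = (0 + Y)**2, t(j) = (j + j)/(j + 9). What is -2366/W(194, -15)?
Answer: -9464/823 ≈ -11.499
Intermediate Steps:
t(j) = 2*j/(9 + j) (t(j) = (2*j)/(9 + j) = 2*j/(9 + j))
L(Y, U) = 3*Y**2/4 (L(Y, U) = 3*(0 + Y)**2/4 = 3*Y**2/4)
W(K, m) = 27/4 + K + 2*m/(9 + m) (W(K, m) = ((3/4)*3**2 + 2*m/(9 + m)) + K = ((3/4)*9 + 2*m/(9 + m)) + K = (27/4 + 2*m/(9 + m)) + K = 27/4 + K + 2*m/(9 + m))
-2366/W(194, -15) = -2366*4*(9 - 15)/(8*(-15) + (9 - 15)*(27 + 4*194)) = -2366*(-24/(-120 - 6*(27 + 776))) = -2366*(-24/(-120 - 6*803)) = -2366*(-24/(-120 - 4818)) = -2366/((1/4)*(-1/6)*(-4938)) = -2366/823/4 = -2366*4/823 = -9464/823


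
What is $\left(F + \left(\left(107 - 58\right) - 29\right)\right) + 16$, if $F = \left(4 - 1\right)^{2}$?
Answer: $45$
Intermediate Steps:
$F = 9$ ($F = 3^{2} = 9$)
$\left(F + \left(\left(107 - 58\right) - 29\right)\right) + 16 = \left(9 + \left(\left(107 - 58\right) - 29\right)\right) + 16 = \left(9 + \left(49 - 29\right)\right) + 16 = \left(9 + 20\right) + 16 = 29 + 16 = 45$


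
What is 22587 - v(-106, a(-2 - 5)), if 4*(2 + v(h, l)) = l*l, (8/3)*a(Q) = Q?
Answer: 5782343/256 ≈ 22587.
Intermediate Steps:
a(Q) = 3*Q/8
v(h, l) = -2 + l²/4 (v(h, l) = -2 + (l*l)/4 = -2 + l²/4)
22587 - v(-106, a(-2 - 5)) = 22587 - (-2 + (3*(-2 - 5)/8)²/4) = 22587 - (-2 + ((3/8)*(-7))²/4) = 22587 - (-2 + (-21/8)²/4) = 22587 - (-2 + (¼)*(441/64)) = 22587 - (-2 + 441/256) = 22587 - 1*(-71/256) = 22587 + 71/256 = 5782343/256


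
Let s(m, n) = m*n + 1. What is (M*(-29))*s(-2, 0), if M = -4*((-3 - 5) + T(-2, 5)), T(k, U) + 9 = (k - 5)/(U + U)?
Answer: -10266/5 ≈ -2053.2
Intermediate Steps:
T(k, U) = -9 + (-5 + k)/(2*U) (T(k, U) = -9 + (k - 5)/(U + U) = -9 + (-5 + k)/((2*U)) = -9 + (-5 + k)*(1/(2*U)) = -9 + (-5 + k)/(2*U))
M = 354/5 (M = -4*((-3 - 5) + (½)*(-5 - 2 - 18*5)/5) = -4*(-8 + (½)*(⅕)*(-5 - 2 - 90)) = -4*(-8 + (½)*(⅕)*(-97)) = -4*(-8 - 97/10) = -4*(-177/10) = 354/5 ≈ 70.800)
s(m, n) = 1 + m*n
(M*(-29))*s(-2, 0) = ((354/5)*(-29))*(1 - 2*0) = -10266*(1 + 0)/5 = -10266/5*1 = -10266/5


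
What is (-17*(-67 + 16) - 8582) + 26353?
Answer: 18638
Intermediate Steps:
(-17*(-67 + 16) - 8582) + 26353 = (-17*(-51) - 8582) + 26353 = (867 - 8582) + 26353 = -7715 + 26353 = 18638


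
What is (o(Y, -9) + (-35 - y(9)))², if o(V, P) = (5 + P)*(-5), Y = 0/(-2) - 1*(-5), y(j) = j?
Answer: 576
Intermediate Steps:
Y = 5 (Y = 0*(-½) + 5 = 0 + 5 = 5)
o(V, P) = -25 - 5*P
(o(Y, -9) + (-35 - y(9)))² = ((-25 - 5*(-9)) + (-35 - 1*9))² = ((-25 + 45) + (-35 - 9))² = (20 - 44)² = (-24)² = 576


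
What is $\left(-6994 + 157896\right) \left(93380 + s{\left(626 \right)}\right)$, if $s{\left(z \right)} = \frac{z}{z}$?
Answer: $14091379662$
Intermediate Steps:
$s{\left(z \right)} = 1$
$\left(-6994 + 157896\right) \left(93380 + s{\left(626 \right)}\right) = \left(-6994 + 157896\right) \left(93380 + 1\right) = 150902 \cdot 93381 = 14091379662$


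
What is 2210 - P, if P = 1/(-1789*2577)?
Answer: 10188659131/4610253 ≈ 2210.0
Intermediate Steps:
P = -1/4610253 (P = -1/1789*1/2577 = -1/4610253 ≈ -2.1691e-7)
2210 - P = 2210 - 1*(-1/4610253) = 2210 + 1/4610253 = 10188659131/4610253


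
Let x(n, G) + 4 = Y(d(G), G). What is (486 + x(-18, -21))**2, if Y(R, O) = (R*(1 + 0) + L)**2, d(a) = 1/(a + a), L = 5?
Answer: 799109057041/3111696 ≈ 2.5681e+5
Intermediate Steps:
d(a) = 1/(2*a)
Y(R, O) = (5 + R)**2 (Y(R, O) = (R*(1 + 0) + 5)**2 = (R*1 + 5)**2 = (R + 5)**2 = (5 + R)**2)
x(n, G) = -4 + (5 + 1/(2*G))**2
(486 + x(-18, -21))**2 = (486 + (21 + 5/(-21) + (1/4)/(-21)**2))**2 = (486 + (21 + 5*(-1/21) + (1/4)*(1/441)))**2 = (486 + (21 - 5/21 + 1/1764))**2 = (486 + 36625/1764)**2 = (893929/1764)**2 = 799109057041/3111696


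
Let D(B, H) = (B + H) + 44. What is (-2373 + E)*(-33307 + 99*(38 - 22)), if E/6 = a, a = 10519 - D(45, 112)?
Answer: -1888628805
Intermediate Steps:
D(B, H) = 44 + B + H
a = 10318 (a = 10519 - (44 + 45 + 112) = 10519 - 1*201 = 10519 - 201 = 10318)
E = 61908 (E = 6*10318 = 61908)
(-2373 + E)*(-33307 + 99*(38 - 22)) = (-2373 + 61908)*(-33307 + 99*(38 - 22)) = 59535*(-33307 + 99*16) = 59535*(-33307 + 1584) = 59535*(-31723) = -1888628805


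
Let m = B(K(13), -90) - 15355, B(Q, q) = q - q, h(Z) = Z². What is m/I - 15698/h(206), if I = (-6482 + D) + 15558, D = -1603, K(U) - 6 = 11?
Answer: -384457967/158562114 ≈ -2.4247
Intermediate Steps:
K(U) = 17 (K(U) = 6 + 11 = 17)
B(Q, q) = 0
I = 7473 (I = (-6482 - 1603) + 15558 = -8085 + 15558 = 7473)
m = -15355 (m = 0 - 15355 = -15355)
m/I - 15698/h(206) = -15355/7473 - 15698/(206²) = -15355*1/7473 - 15698/42436 = -15355/7473 - 15698*1/42436 = -15355/7473 - 7849/21218 = -384457967/158562114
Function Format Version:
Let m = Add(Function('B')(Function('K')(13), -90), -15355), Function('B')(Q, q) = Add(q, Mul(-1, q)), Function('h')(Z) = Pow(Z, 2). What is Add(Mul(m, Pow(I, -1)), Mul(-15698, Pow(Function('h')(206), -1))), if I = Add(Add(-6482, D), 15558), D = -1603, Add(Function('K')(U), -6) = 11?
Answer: Rational(-384457967, 158562114) ≈ -2.4247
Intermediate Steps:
Function('K')(U) = 17 (Function('K')(U) = Add(6, 11) = 17)
Function('B')(Q, q) = 0
I = 7473 (I = Add(Add(-6482, -1603), 15558) = Add(-8085, 15558) = 7473)
m = -15355 (m = Add(0, -15355) = -15355)
Add(Mul(m, Pow(I, -1)), Mul(-15698, Pow(Function('h')(206), -1))) = Add(Mul(-15355, Pow(7473, -1)), Mul(-15698, Pow(Pow(206, 2), -1))) = Add(Mul(-15355, Rational(1, 7473)), Mul(-15698, Pow(42436, -1))) = Add(Rational(-15355, 7473), Mul(-15698, Rational(1, 42436))) = Add(Rational(-15355, 7473), Rational(-7849, 21218)) = Rational(-384457967, 158562114)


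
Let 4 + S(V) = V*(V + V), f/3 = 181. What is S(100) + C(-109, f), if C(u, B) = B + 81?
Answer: 20620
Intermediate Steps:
f = 543 (f = 3*181 = 543)
C(u, B) = 81 + B
S(V) = -4 + 2*V² (S(V) = -4 + V*(V + V) = -4 + V*(2*V) = -4 + 2*V²)
S(100) + C(-109, f) = (-4 + 2*100²) + (81 + 543) = (-4 + 2*10000) + 624 = (-4 + 20000) + 624 = 19996 + 624 = 20620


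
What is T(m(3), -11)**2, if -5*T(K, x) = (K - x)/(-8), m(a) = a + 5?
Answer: 361/1600 ≈ 0.22563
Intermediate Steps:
m(a) = 5 + a
T(K, x) = -x/40 + K/40 (T(K, x) = -(K - x)/(5*(-8)) = -(K - x)*(-1)/(5*8) = -(-K/8 + x/8)/5 = -x/40 + K/40)
T(m(3), -11)**2 = (-1/40*(-11) + (5 + 3)/40)**2 = (11/40 + (1/40)*8)**2 = (11/40 + 1/5)**2 = (19/40)**2 = 361/1600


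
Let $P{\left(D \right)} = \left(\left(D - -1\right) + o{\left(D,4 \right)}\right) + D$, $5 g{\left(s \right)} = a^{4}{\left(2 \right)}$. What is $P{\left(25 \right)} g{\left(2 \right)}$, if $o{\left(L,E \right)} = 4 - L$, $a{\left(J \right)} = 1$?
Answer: $6$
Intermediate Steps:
$g{\left(s \right)} = \frac{1}{5}$ ($g{\left(s \right)} = \frac{1^{4}}{5} = \frac{1}{5} \cdot 1 = \frac{1}{5}$)
$P{\left(D \right)} = 5 + D$ ($P{\left(D \right)} = \left(\left(D - -1\right) - \left(-4 + D\right)\right) + D = \left(\left(D + 1\right) - \left(-4 + D\right)\right) + D = \left(\left(1 + D\right) - \left(-4 + D\right)\right) + D = 5 + D$)
$P{\left(25 \right)} g{\left(2 \right)} = \left(5 + 25\right) \frac{1}{5} = 30 \cdot \frac{1}{5} = 6$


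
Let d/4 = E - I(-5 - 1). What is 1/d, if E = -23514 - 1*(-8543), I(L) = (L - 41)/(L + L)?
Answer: -3/179699 ≈ -1.6695e-5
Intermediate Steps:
I(L) = (-41 + L)/(2*L) (I(L) = (-41 + L)/((2*L)) = (-41 + L)*(1/(2*L)) = (-41 + L)/(2*L))
E = -14971 (E = -23514 + 8543 = -14971)
d = -179699/3 (d = 4*(-14971 - (-41 + (-5 - 1))/(2*(-5 - 1))) = 4*(-14971 - (-41 - 6)/(2*(-6))) = 4*(-14971 - (-1)*(-47)/(2*6)) = 4*(-14971 - 1*47/12) = 4*(-14971 - 47/12) = 4*(-179699/12) = -179699/3 ≈ -59900.)
1/d = 1/(-179699/3) = -3/179699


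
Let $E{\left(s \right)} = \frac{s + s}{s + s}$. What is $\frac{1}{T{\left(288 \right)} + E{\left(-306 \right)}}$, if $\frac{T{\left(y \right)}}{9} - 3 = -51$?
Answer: $- \frac{1}{431} \approx -0.0023202$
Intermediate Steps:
$T{\left(y \right)} = -432$ ($T{\left(y \right)} = 27 + 9 \left(-51\right) = 27 - 459 = -432$)
$E{\left(s \right)} = 1$ ($E{\left(s \right)} = \frac{2 s}{2 s} = 2 s \frac{1}{2 s} = 1$)
$\frac{1}{T{\left(288 \right)} + E{\left(-306 \right)}} = \frac{1}{-432 + 1} = \frac{1}{-431} = - \frac{1}{431}$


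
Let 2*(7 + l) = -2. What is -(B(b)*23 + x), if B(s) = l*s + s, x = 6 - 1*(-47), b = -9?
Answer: -1502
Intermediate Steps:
l = -8 (l = -7 + (1/2)*(-2) = -7 - 1 = -8)
x = 53 (x = 6 + 47 = 53)
B(s) = -7*s (B(s) = -8*s + s = -7*s)
-(B(b)*23 + x) = -(-7*(-9)*23 + 53) = -(63*23 + 53) = -(1449 + 53) = -1*1502 = -1502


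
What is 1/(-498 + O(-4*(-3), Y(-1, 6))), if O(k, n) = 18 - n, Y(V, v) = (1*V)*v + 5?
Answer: -1/479 ≈ -0.0020877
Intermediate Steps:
Y(V, v) = 5 + V*v (Y(V, v) = V*v + 5 = 5 + V*v)
1/(-498 + O(-4*(-3), Y(-1, 6))) = 1/(-498 + (18 - (5 - 1*6))) = 1/(-498 + (18 - (5 - 6))) = 1/(-498 + (18 - 1*(-1))) = 1/(-498 + (18 + 1)) = 1/(-498 + 19) = 1/(-479) = -1/479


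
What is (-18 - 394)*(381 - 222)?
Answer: -65508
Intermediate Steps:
(-18 - 394)*(381 - 222) = -412*159 = -65508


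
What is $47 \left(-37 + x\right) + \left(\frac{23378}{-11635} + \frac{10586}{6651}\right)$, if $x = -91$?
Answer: $- \frac{465576779128}{77384385} \approx -6016.4$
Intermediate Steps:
$47 \left(-37 + x\right) + \left(\frac{23378}{-11635} + \frac{10586}{6651}\right) = 47 \left(-37 - 91\right) + \left(\frac{23378}{-11635} + \frac{10586}{6651}\right) = 47 \left(-128\right) + \left(23378 \left(- \frac{1}{11635}\right) + 10586 \cdot \frac{1}{6651}\right) = -6016 + \left(- \frac{23378}{11635} + \frac{10586}{6651}\right) = -6016 - \frac{32318968}{77384385} = - \frac{465576779128}{77384385}$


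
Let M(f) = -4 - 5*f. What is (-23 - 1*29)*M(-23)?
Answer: -5772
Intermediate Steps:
(-23 - 1*29)*M(-23) = (-23 - 1*29)*(-4 - 5*(-23)) = (-23 - 29)*(-4 + 115) = -52*111 = -5772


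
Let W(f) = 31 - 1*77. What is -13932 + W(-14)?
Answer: -13978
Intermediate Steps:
W(f) = -46 (W(f) = 31 - 77 = -46)
-13932 + W(-14) = -13932 - 46 = -13978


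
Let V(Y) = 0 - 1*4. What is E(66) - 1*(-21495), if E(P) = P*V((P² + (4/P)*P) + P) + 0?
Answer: 21231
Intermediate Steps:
V(Y) = -4 (V(Y) = 0 - 4 = -4)
E(P) = -4*P (E(P) = P*(-4) + 0 = -4*P + 0 = -4*P)
E(66) - 1*(-21495) = -4*66 - 1*(-21495) = -264 + 21495 = 21231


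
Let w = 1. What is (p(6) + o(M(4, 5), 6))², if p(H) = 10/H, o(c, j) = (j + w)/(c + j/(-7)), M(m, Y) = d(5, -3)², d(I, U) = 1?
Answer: 23104/9 ≈ 2567.1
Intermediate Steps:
M(m, Y) = 1 (M(m, Y) = 1² = 1)
o(c, j) = (1 + j)/(c - j/7) (o(c, j) = (j + 1)/(c + j/(-7)) = (1 + j)/(c + j*(-⅐)) = (1 + j)/(c - j/7))
(p(6) + o(M(4, 5), 6))² = (10/6 + 7*(1 + 6)/(-1*6 + 7*1))² = (10*(⅙) + 7*7/(-6 + 7))² = (5/3 + 7*7/1)² = (5/3 + 7*1*7)² = (5/3 + 49)² = (152/3)² = 23104/9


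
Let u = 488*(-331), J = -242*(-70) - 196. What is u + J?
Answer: -144784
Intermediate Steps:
J = 16744 (J = 16940 - 196 = 16744)
u = -161528
u + J = -161528 + 16744 = -144784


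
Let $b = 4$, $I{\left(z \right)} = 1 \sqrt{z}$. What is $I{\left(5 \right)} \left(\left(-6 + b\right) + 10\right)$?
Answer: $8 \sqrt{5} \approx 17.889$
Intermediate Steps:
$I{\left(z \right)} = \sqrt{z}$
$I{\left(5 \right)} \left(\left(-6 + b\right) + 10\right) = \sqrt{5} \left(\left(-6 + 4\right) + 10\right) = \sqrt{5} \left(-2 + 10\right) = \sqrt{5} \cdot 8 = 8 \sqrt{5}$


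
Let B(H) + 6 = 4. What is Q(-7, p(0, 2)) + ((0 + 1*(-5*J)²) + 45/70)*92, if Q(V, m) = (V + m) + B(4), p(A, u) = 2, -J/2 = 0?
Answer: 365/7 ≈ 52.143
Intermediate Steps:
J = 0 (J = -2*0 = 0)
B(H) = -2 (B(H) = -6 + 4 = -2)
Q(V, m) = -2 + V + m (Q(V, m) = (V + m) - 2 = -2 + V + m)
Q(-7, p(0, 2)) + ((0 + 1*(-5*J)²) + 45/70)*92 = (-2 - 7 + 2) + ((0 + 1*(-5*0)²) + 45/70)*92 = -7 + ((0 + 1*0²) + 45*(1/70))*92 = -7 + ((0 + 1*0) + 9/14)*92 = -7 + ((0 + 0) + 9/14)*92 = -7 + (0 + 9/14)*92 = -7 + (9/14)*92 = -7 + 414/7 = 365/7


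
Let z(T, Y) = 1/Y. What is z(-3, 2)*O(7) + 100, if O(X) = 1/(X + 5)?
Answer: 2401/24 ≈ 100.04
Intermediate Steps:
O(X) = 1/(5 + X)
z(T, Y) = 1/Y
z(-3, 2)*O(7) + 100 = 1/(2*(5 + 7)) + 100 = (½)/12 + 100 = (½)*(1/12) + 100 = 1/24 + 100 = 2401/24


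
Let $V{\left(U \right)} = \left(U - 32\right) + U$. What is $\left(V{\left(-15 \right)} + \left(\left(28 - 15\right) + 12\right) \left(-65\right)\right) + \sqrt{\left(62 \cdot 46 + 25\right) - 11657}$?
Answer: $-1687 + 2 i \sqrt{2195} \approx -1687.0 + 93.702 i$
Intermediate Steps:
$V{\left(U \right)} = -32 + 2 U$ ($V{\left(U \right)} = \left(-32 + U\right) + U = -32 + 2 U$)
$\left(V{\left(-15 \right)} + \left(\left(28 - 15\right) + 12\right) \left(-65\right)\right) + \sqrt{\left(62 \cdot 46 + 25\right) - 11657} = \left(\left(-32 + 2 \left(-15\right)\right) + \left(\left(28 - 15\right) + 12\right) \left(-65\right)\right) + \sqrt{\left(62 \cdot 46 + 25\right) - 11657} = \left(\left(-32 - 30\right) + \left(\left(28 - 15\right) + 12\right) \left(-65\right)\right) + \sqrt{\left(2852 + 25\right) - 11657} = \left(-62 + \left(13 + 12\right) \left(-65\right)\right) + \sqrt{2877 - 11657} = \left(-62 + 25 \left(-65\right)\right) + \sqrt{-8780} = \left(-62 - 1625\right) + 2 i \sqrt{2195} = -1687 + 2 i \sqrt{2195}$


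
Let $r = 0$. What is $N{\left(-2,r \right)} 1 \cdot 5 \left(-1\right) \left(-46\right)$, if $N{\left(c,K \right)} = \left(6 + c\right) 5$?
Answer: $4600$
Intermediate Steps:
$N{\left(c,K \right)} = 30 + 5 c$
$N{\left(-2,r \right)} 1 \cdot 5 \left(-1\right) \left(-46\right) = \left(30 + 5 \left(-2\right)\right) 1 \cdot 5 \left(-1\right) \left(-46\right) = \left(30 - 10\right) 5 \left(-1\right) \left(-46\right) = 20 \left(-5\right) \left(-46\right) = \left(-100\right) \left(-46\right) = 4600$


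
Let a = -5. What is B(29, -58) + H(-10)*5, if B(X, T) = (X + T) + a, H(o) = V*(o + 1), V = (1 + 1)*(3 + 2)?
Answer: -484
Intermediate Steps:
V = 10 (V = 2*5 = 10)
H(o) = 10 + 10*o (H(o) = 10*(o + 1) = 10*(1 + o) = 10 + 10*o)
B(X, T) = -5 + T + X (B(X, T) = (X + T) - 5 = (T + X) - 5 = -5 + T + X)
B(29, -58) + H(-10)*5 = (-5 - 58 + 29) + (10 + 10*(-10))*5 = -34 + (10 - 100)*5 = -34 - 90*5 = -34 - 450 = -484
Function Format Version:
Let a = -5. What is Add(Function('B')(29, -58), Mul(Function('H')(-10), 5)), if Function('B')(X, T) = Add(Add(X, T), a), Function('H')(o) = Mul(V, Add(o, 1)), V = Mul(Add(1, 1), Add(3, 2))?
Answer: -484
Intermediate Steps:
V = 10 (V = Mul(2, 5) = 10)
Function('H')(o) = Add(10, Mul(10, o)) (Function('H')(o) = Mul(10, Add(o, 1)) = Mul(10, Add(1, o)) = Add(10, Mul(10, o)))
Function('B')(X, T) = Add(-5, T, X) (Function('B')(X, T) = Add(Add(X, T), -5) = Add(Add(T, X), -5) = Add(-5, T, X))
Add(Function('B')(29, -58), Mul(Function('H')(-10), 5)) = Add(Add(-5, -58, 29), Mul(Add(10, Mul(10, -10)), 5)) = Add(-34, Mul(Add(10, -100), 5)) = Add(-34, Mul(-90, 5)) = Add(-34, -450) = -484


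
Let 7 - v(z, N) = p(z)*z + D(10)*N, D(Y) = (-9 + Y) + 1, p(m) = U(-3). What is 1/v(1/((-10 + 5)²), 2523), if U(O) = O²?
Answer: -25/125984 ≈ -0.00019844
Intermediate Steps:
p(m) = 9 (p(m) = (-3)² = 9)
D(Y) = -8 + Y
v(z, N) = 7 - 9*z - 2*N (v(z, N) = 7 - (9*z + (-8 + 10)*N) = 7 - (9*z + 2*N) = 7 - (2*N + 9*z) = 7 + (-9*z - 2*N) = 7 - 9*z - 2*N)
1/v(1/((-10 + 5)²), 2523) = 1/(7 - 9/(-10 + 5)² - 2*2523) = 1/(7 - 9/((-5)²) - 5046) = 1/(7 - 9/25 - 5046) = 1/(-125984/25) = -25/125984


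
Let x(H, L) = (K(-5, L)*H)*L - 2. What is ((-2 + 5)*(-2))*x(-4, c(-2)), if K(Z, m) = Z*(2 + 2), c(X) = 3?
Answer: -1428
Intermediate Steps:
K(Z, m) = 4*Z (K(Z, m) = Z*4 = 4*Z)
x(H, L) = -2 - 20*H*L (x(H, L) = ((4*(-5))*H)*L - 2 = (-20*H)*L - 2 = -20*H*L - 2 = -2 - 20*H*L)
((-2 + 5)*(-2))*x(-4, c(-2)) = ((-2 + 5)*(-2))*(-2 - 20*(-4)*3) = (3*(-2))*(-2 + 240) = -6*238 = -1428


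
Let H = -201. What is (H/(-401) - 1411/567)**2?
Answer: 204163000336/51695752689 ≈ 3.9493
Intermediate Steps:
(H/(-401) - 1411/567)**2 = (-201/(-401) - 1411/567)**2 = (-201*(-1/401) - 1411*1/567)**2 = (201/401 - 1411/567)**2 = (-451844/227367)**2 = 204163000336/51695752689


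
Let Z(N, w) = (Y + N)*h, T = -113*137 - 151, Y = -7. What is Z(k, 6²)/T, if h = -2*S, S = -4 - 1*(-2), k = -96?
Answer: 103/3908 ≈ 0.026356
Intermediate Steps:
T = -15632 (T = -15481 - 151 = -15632)
S = -2 (S = -4 + 2 = -2)
h = 4 (h = -2*(-2) = 4)
Z(N, w) = -28 + 4*N (Z(N, w) = (-7 + N)*4 = -28 + 4*N)
Z(k, 6²)/T = (-28 + 4*(-96))/(-15632) = (-28 - 384)*(-1/15632) = -412*(-1/15632) = 103/3908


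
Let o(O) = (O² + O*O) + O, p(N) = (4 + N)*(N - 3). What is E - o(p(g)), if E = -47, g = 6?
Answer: -1877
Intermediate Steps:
p(N) = (-3 + N)*(4 + N) (p(N) = (4 + N)*(-3 + N) = (-3 + N)*(4 + N))
o(O) = O + 2*O² (o(O) = (O² + O²) + O = 2*O² + O = O + 2*O²)
E - o(p(g)) = -47 - (-12 + 6 + 6²)*(1 + 2*(-12 + 6 + 6²)) = -47 - (-12 + 6 + 36)*(1 + 2*(-12 + 6 + 36)) = -47 - 30*(1 + 2*30) = -47 - 30*(1 + 60) = -47 - 30*61 = -47 - 1*1830 = -47 - 1830 = -1877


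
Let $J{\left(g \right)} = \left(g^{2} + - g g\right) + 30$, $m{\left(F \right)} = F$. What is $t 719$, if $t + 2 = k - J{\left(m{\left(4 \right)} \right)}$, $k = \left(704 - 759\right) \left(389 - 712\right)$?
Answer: $12750027$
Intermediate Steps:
$k = 17765$ ($k = \left(-55\right) \left(-323\right) = 17765$)
$J{\left(g \right)} = 30$ ($J{\left(g \right)} = \left(g^{2} - g^{2}\right) + 30 = 0 + 30 = 30$)
$t = 17733$ ($t = -2 + \left(17765 - 30\right) = -2 + 17735 = 17733$)
$t 719 = 17733 \cdot 719 = 12750027$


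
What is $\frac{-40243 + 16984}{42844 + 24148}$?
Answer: $- \frac{23259}{66992} \approx -0.34719$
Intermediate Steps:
$\frac{-40243 + 16984}{42844 + 24148} = - \frac{23259}{66992}$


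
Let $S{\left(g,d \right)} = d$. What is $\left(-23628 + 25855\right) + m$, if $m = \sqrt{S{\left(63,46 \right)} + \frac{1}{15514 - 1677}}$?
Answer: $2227 + \frac{\sqrt{8807292011}}{13837} \approx 2233.8$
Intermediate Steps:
$m = \frac{\sqrt{8807292011}}{13837}$ ($m = \sqrt{46 + \frac{1}{15514 - 1677}} = \sqrt{46 + \frac{1}{13837}} = \sqrt{\frac{636503}{13837}} = \frac{\sqrt{8807292011}}{13837} \approx 6.7823$)
$\left(-23628 + 25855\right) + m = \left(-23628 + 25855\right) + \frac{\sqrt{8807292011}}{13837} = 2227 + \frac{\sqrt{8807292011}}{13837}$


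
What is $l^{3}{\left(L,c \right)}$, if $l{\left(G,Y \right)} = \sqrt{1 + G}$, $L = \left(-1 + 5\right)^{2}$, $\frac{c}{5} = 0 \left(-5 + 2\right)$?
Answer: $17 \sqrt{17} \approx 70.093$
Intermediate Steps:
$c = 0$ ($c = 5 \cdot 0 \left(-5 + 2\right) = 5 \cdot 0 \left(-3\right) = 5 \cdot 0 = 0$)
$L = 16$ ($L = 4^{2} = 16$)
$l^{3}{\left(L,c \right)} = \left(\sqrt{1 + 16}\right)^{3} = \left(\sqrt{17}\right)^{3} = 17 \sqrt{17}$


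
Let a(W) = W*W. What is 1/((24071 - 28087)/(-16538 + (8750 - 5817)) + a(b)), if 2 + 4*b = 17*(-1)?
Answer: 217680/4975661 ≈ 0.043749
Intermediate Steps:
b = -19/4 (b = -1/2 + (17*(-1))/4 = -1/2 + (1/4)*(-17) = -1/2 - 17/4 = -19/4 ≈ -4.7500)
a(W) = W**2
1/((24071 - 28087)/(-16538 + (8750 - 5817)) + a(b)) = 1/((24071 - 28087)/(-16538 + (8750 - 5817)) + (-19/4)**2) = 1/(-4016/(-16538 + 2933) + 361/16) = 1/(-4016/(-13605) + 361/16) = 1/(-4016*(-1/13605) + 361/16) = 1/(4016/13605 + 361/16) = 1/(4975661/217680) = 217680/4975661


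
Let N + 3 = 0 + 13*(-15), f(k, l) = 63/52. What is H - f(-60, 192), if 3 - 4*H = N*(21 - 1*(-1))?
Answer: 14151/13 ≈ 1088.5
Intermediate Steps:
f(k, l) = 63/52 (f(k, l) = 63*(1/52) = 63/52)
N = -198 (N = -3 + (0 + 13*(-15)) = -3 + (0 - 195) = -3 - 195 = -198)
H = 4359/4 (H = 3/4 - (-99)*(21 - 1*(-1))/2 = 3/4 - (-99)*(21 + 1)/2 = 3/4 - (-99)*22/2 = 3/4 - 1/4*(-4356) = 3/4 + 1089 = 4359/4 ≈ 1089.8)
H - f(-60, 192) = 4359/4 - 1*63/52 = 4359/4 - 63/52 = 14151/13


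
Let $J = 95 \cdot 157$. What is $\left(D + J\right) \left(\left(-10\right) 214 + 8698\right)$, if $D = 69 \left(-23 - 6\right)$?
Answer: $84690012$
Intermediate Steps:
$J = 14915$
$D = -2001$ ($D = 69 \left(-29\right) = -2001$)
$\left(D + J\right) \left(\left(-10\right) 214 + 8698\right) = \left(-2001 + 14915\right) \left(\left(-10\right) 214 + 8698\right) = 12914 \left(-2140 + 8698\right) = 12914 \cdot 6558 = 84690012$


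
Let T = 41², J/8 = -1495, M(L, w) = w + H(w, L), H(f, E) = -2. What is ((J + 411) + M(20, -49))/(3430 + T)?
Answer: -11600/5111 ≈ -2.2696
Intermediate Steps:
M(L, w) = -2 + w (M(L, w) = w - 2 = -2 + w)
J = -11960 (J = 8*(-1495) = -11960)
T = 1681
((J + 411) + M(20, -49))/(3430 + T) = ((-11960 + 411) + (-2 - 49))/(3430 + 1681) = (-11549 - 51)/5111 = -11600*1/5111 = -11600/5111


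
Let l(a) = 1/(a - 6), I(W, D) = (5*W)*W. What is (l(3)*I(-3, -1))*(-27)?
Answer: 405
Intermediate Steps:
I(W, D) = 5*W²
l(a) = 1/(-6 + a)
(l(3)*I(-3, -1))*(-27) = ((5*(-3)²)/(-6 + 3))*(-27) = ((5*9)/(-3))*(-27) = -⅓*45*(-27) = -15*(-27) = 405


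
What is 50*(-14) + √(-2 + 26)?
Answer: -700 + 2*√6 ≈ -695.10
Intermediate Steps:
50*(-14) + √(-2 + 26) = -700 + √24 = -700 + 2*√6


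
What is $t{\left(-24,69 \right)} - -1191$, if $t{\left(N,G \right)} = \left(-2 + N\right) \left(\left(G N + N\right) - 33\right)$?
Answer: $45729$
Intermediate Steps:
$t{\left(N,G \right)} = \left(-2 + N\right) \left(-33 + N + G N\right)$ ($t{\left(N,G \right)} = \left(-2 + N\right) \left(\left(N + G N\right) - 33\right) = \left(-2 + N\right) \left(-33 + N + G N\right)$)
$t{\left(-24,69 \right)} - -1191 = \left(66 + \left(-24\right)^{2} - -840 + 69 \left(-24\right)^{2} - 138 \left(-24\right)\right) - -1191 = \left(66 + 576 + 840 + 69 \cdot 576 + 3312\right) + 1191 = \left(66 + 576 + 840 + 39744 + 3312\right) + 1191 = 44538 + 1191 = 45729$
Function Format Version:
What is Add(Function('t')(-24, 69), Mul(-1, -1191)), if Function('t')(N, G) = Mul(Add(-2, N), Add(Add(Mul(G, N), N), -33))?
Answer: 45729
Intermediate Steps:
Function('t')(N, G) = Mul(Add(-2, N), Add(-33, N, Mul(G, N))) (Function('t')(N, G) = Mul(Add(-2, N), Add(Add(N, Mul(G, N)), -33)) = Mul(Add(-2, N), Add(-33, N, Mul(G, N))))
Add(Function('t')(-24, 69), Mul(-1, -1191)) = Add(Add(66, Pow(-24, 2), Mul(-35, -24), Mul(69, Pow(-24, 2)), Mul(-2, 69, -24)), Mul(-1, -1191)) = Add(Add(66, 576, 840, Mul(69, 576), 3312), 1191) = Add(Add(66, 576, 840, 39744, 3312), 1191) = Add(44538, 1191) = 45729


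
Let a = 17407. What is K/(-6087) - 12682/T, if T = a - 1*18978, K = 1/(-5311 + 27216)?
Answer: 1690963789699/209470439685 ≈ 8.0726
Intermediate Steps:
K = 1/21905 ≈ 4.5652e-5
T = -1571 (T = 17407 - 1*18978 = 17407 - 18978 = -1571)
K/(-6087) - 12682/T = (1/21905)/(-6087) - 12682/(-1571) = (1/21905)*(-1/6087) - 12682*(-1/1571) = -1/133335735 + 12682/1571 = 1690963789699/209470439685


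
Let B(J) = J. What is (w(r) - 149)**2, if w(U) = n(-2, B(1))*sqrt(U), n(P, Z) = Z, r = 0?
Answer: 22201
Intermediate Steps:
w(U) = sqrt(U) (w(U) = 1*sqrt(U) = sqrt(U))
(w(r) - 149)**2 = (sqrt(0) - 149)**2 = (0 - 149)**2 = (-149)**2 = 22201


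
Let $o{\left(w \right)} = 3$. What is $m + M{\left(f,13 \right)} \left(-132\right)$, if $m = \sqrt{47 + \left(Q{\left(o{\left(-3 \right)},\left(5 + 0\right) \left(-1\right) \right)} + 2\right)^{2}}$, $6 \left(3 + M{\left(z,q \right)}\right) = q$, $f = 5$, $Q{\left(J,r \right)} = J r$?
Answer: $110 + 6 \sqrt{6} \approx 124.7$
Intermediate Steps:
$M{\left(z,q \right)} = -3 + \frac{q}{6}$
$m = 6 \sqrt{6}$ ($m = \sqrt{47 + \left(3 \left(5 + 0\right) \left(-1\right) + 2\right)^{2}} = \sqrt{47 + \left(3 \cdot 5 \left(-1\right) + 2\right)^{2}} = \sqrt{47 + \left(3 \left(-5\right) + 2\right)^{2}} = \sqrt{47 + \left(-15 + 2\right)^{2}} = \sqrt{47 + \left(-13\right)^{2}} = \sqrt{47 + 169} = \sqrt{216} = 6 \sqrt{6} \approx 14.697$)
$m + M{\left(f,13 \right)} \left(-132\right) = 6 \sqrt{6} + \left(-3 + \frac{1}{6} \cdot 13\right) \left(-132\right) = 6 \sqrt{6} + \left(-3 + \frac{13}{6}\right) \left(-132\right) = 6 \sqrt{6} - -110 = 6 \sqrt{6} + 110 = 110 + 6 \sqrt{6}$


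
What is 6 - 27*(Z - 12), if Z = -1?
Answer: 357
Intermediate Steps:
6 - 27*(Z - 12) = 6 - 27*(-1 - 12) = 6 - 27*(-13) = 6 + 351 = 357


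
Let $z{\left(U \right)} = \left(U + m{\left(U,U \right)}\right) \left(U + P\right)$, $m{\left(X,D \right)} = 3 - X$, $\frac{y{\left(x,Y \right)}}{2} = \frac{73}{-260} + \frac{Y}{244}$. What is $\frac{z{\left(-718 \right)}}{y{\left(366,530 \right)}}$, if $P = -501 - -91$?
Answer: $- \frac{2981680}{3333} \approx -894.59$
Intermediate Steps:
$P = -410$ ($P = -501 + 91 = -410$)
$y{\left(x,Y \right)} = - \frac{73}{130} + \frac{Y}{122}$ ($y{\left(x,Y \right)} = 2 \left(\frac{73}{-260} + \frac{Y}{244}\right) = 2 \left(73 \left(- \frac{1}{260}\right) + Y \frac{1}{244}\right) = 2 \left(- \frac{73}{260} + \frac{Y}{244}\right) = - \frac{73}{130} + \frac{Y}{122}$)
$z{\left(U \right)} = -1230 + 3 U$ ($z{\left(U \right)} = \left(U - \left(-3 + U\right)\right) \left(U - 410\right) = 3 \left(-410 + U\right) = -1230 + 3 U$)
$\frac{z{\left(-718 \right)}}{y{\left(366,530 \right)}} = \frac{-1230 + 3 \left(-718\right)}{- \frac{73}{130} + \frac{1}{122} \cdot 530} = \frac{-1230 - 2154}{- \frac{73}{130} + \frac{265}{61}} = - \frac{3384}{\frac{29997}{7930}} = \left(-3384\right) \frac{7930}{29997} = - \frac{2981680}{3333}$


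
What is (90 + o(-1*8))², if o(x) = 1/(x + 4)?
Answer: 128881/16 ≈ 8055.1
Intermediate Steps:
o(x) = 1/(4 + x)
(90 + o(-1*8))² = (90 + 1/(4 - 1*8))² = (90 + 1/(4 - 8))² = (90 + 1/(-4))² = (90 - ¼)² = (359/4)² = 128881/16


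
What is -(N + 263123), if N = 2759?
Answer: -265882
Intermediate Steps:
-(N + 263123) = -(2759 + 263123) = -1*265882 = -265882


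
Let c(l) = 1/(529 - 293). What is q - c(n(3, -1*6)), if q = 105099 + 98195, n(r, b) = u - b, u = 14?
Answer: 47977383/236 ≈ 2.0329e+5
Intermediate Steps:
n(r, b) = 14 - b
q = 203294
c(l) = 1/236
q - c(n(3, -1*6)) = 203294 - 1*1/236 = 203294 - 1/236 = 47977383/236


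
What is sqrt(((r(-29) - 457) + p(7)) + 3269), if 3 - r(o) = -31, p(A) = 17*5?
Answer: sqrt(2931) ≈ 54.139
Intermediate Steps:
p(A) = 85
r(o) = 34 (r(o) = 3 - 1*(-31) = 3 + 31 = 34)
sqrt(((r(-29) - 457) + p(7)) + 3269) = sqrt(((34 - 457) + 85) + 3269) = sqrt((-423 + 85) + 3269) = sqrt(-338 + 3269) = sqrt(2931)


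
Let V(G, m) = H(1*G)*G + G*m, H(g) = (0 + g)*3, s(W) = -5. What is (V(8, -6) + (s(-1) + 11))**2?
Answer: 22500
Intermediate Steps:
H(g) = 3*g (H(g) = g*3 = 3*g)
V(G, m) = 3*G**2 + G*m (V(G, m) = (3*(1*G))*G + G*m = (3*G)*G + G*m = 3*G**2 + G*m)
(V(8, -6) + (s(-1) + 11))**2 = (8*(-6 + 3*8) + (-5 + 11))**2 = (8*(-6 + 24) + 6)**2 = (8*18 + 6)**2 = (144 + 6)**2 = 150**2 = 22500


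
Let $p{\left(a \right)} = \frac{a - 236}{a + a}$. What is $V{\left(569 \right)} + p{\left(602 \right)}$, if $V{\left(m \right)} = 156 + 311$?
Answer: $\frac{281317}{602} \approx 467.3$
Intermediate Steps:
$V{\left(m \right)} = 467$
$p{\left(a \right)} = \frac{-236 + a}{2 a}$
$V{\left(569 \right)} + p{\left(602 \right)} = 467 + \frac{-236 + 602}{2 \cdot 602} = 467 + \frac{1}{2} \cdot \frac{1}{602} \cdot 366 = 467 + \frac{183}{602} = \frac{281317}{602}$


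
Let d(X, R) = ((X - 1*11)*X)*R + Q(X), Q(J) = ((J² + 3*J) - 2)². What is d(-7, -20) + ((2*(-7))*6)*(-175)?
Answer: 12856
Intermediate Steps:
Q(J) = (-2 + J² + 3*J)²
d(X, R) = (-2 + X² + 3*X)² + R*X*(-11 + X) (d(X, R) = ((X - 1*11)*X)*R + (-2 + X² + 3*X)² = ((X - 11)*X)*R + (-2 + X² + 3*X)² = ((-11 + X)*X)*R + (-2 + X² + 3*X)² = (X*(-11 + X))*R + (-2 + X² + 3*X)² = R*X*(-11 + X) + (-2 + X² + 3*X)² = (-2 + X² + 3*X)² + R*X*(-11 + X))
d(-7, -20) + ((2*(-7))*6)*(-175) = ((-2 + (-7)² + 3*(-7))² - 20*(-7)² - 11*(-20)*(-7)) + ((2*(-7))*6)*(-175) = ((-2 + 49 - 21)² - 20*49 - 1540) - 14*6*(-175) = (26² - 980 - 1540) - 84*(-175) = (676 - 980 - 1540) + 14700 = -1844 + 14700 = 12856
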